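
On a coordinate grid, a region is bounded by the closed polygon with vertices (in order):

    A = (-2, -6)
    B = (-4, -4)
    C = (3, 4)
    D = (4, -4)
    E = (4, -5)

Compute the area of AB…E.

Apply the surveyor's formula: 2A = Σ (x_i·y_{i+1} − x_{i+1}·y_i), indices taken mod 5.
Σ = (-16) + (-4) + (-28) + (-4) + (-34) = -86
Area = |Σ|/2 = 43.

43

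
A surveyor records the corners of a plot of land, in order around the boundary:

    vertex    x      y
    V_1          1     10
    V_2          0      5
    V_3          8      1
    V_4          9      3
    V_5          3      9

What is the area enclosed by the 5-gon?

36.5

Apply the shoelace formula: 2A = Σ (x_i·y_{i+1} − x_{i+1}·y_i), indices taken mod 5.
Cross-terms: 5, -40, 15, 72, 21  ⇒  Σ = 73
Area = |Σ|/2 = 36.5.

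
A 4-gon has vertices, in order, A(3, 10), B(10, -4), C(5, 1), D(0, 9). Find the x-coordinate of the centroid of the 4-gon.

Apply the shoelace formula. First the cross-terms c_i = x_i·y_{i+1} − x_{i+1}·y_i:
  -112, 30, 45, -27  ⇒  2A = -64, A = -32.
Then Σ (x_i + x_{i+1})·c_i = -862, so x̄ = -862 / (6·(-32)) = 431/96.

431/96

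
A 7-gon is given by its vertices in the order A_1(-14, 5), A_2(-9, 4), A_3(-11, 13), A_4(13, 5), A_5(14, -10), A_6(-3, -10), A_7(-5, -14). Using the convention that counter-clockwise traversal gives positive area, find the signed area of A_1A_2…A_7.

-453.5

Σ = (-11) + (-73) + (-224) + (-200) + (-170) + (-8) + (-221) = -907
Signed area = Σ/2 = -453.5 (negative ⇒ clockwise traversal).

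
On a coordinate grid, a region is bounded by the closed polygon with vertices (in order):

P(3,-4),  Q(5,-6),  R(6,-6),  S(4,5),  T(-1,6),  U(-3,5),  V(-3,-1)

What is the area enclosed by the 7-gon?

Cross-terms: 2, 6, 54, 29, 13, 18, 15  ⇒  Σ = 137
Area = |Σ|/2 = 68.5.

68.5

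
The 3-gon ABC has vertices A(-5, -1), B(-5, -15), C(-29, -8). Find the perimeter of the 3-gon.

|AB| = √((0)² + (-14)²) = √196 = 14
|BC| = √((-24)² + (7)²) = √625 = 25
|CA| = √((24)² + (7)²) = √625 = 25
Perimeter = 14 + 25 + 25 = 64.

64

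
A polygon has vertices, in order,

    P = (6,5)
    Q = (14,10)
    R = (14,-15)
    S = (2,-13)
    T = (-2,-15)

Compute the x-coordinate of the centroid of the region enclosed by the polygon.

1514/183

Apply the shoelace formula. First the cross-terms c_i = x_i·y_{i+1} − x_{i+1}·y_i:
  -10, -350, -152, -56, 80  ⇒  2A = -488, A = -244.
Then Σ (x_i + x_{i+1})·c_i = -12112, so x̄ = -12112 / (6·(-244)) = 1514/183.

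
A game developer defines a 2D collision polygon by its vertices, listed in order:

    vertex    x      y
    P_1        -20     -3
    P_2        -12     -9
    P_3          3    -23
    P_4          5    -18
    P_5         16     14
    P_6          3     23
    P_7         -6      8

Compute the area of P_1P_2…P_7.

Apply Gauss's area formula: 2A = Σ (x_i·y_{i+1} − x_{i+1}·y_i), indices taken mod 7.
P_1→P_2: (-20)(-9) − (-12)(-3) = 144
P_2→P_3: (-12)(-23) − (3)(-9) = 303
P_3→P_4: (3)(-18) − (5)(-23) = 61
P_4→P_5: (5)(14) − (16)(-18) = 358
P_5→P_6: (16)(23) − (3)(14) = 326
P_6→P_7: (3)(8) − (-6)(23) = 162
P_7→P_1: (-6)(-3) − (-20)(8) = 178
Σ = 1532
Area = |Σ|/2 = 766.

766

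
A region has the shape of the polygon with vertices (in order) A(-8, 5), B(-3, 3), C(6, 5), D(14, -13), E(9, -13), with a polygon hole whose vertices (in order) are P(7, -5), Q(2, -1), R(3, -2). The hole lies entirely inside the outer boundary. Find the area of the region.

Outer boundary:
Σ = (-9) + (-33) + (-148) + (-65) + (-59) = -314
Area = |Σ|/2 = 157.
Hole:
Cross-terms: 3, -1, -1  ⇒  Σ = 1
Area = |Σ|/2 = 0.5.
Net area = 157 − 0.5 = 156.5.

156.5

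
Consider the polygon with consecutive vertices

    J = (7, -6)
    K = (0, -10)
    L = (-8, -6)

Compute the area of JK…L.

30

Σ = (-70) + (-80) + (90) = -60
Area = |Σ|/2 = 30.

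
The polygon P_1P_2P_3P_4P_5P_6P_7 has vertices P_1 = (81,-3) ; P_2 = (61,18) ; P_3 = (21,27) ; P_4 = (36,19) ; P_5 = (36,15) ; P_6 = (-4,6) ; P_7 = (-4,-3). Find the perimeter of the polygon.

|P_1P_2| = √((-20)² + (21)²) = √841 = 29
|P_2P_3| = √((-40)² + (9)²) = √1681 = 41
|P_3P_4| = √((15)² + (-8)²) = √289 = 17
|P_4P_5| = √((0)² + (-4)²) = √16 = 4
|P_5P_6| = √((-40)² + (-9)²) = √1681 = 41
|P_6P_7| = √((0)² + (-9)²) = √81 = 9
|P_7P_1| = √((85)² + (0)²) = √7225 = 85
Perimeter = 29 + 41 + 17 + 4 + 41 + 9 + 85 = 226.

226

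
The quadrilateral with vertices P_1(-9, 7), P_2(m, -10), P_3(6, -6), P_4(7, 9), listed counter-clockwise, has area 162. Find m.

Write out the shoelace sum; only the two edges meeting at P_2 involve m:
2·Area = [((-9)·(-10) − m·7) + (m·(-6) − 6·(-10))] + 226
       = -13·m + 376 = 324
⇒ m = 4.

4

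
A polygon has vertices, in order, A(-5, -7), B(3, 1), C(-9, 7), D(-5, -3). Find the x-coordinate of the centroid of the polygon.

Apply the shoelace (surveyor's) formula. First the cross-terms c_i = x_i·y_{i+1} − x_{i+1}·y_i:
  16, 30, 62, 20  ⇒  2A = 128, A = 64.
Then Σ (x_i + x_{i+1})·c_i = -1280, so x̄ = -1280 / (6·64) = -10/3.

-10/3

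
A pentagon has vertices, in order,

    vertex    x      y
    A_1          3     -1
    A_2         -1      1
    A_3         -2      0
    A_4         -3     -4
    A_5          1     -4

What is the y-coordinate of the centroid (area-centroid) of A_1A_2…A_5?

Apply the shoelace (surveyor's) formula. First the cross-terms c_i = x_i·y_{i+1} − x_{i+1}·y_i:
  2, 2, 8, 16, 11  ⇒  2A = 39, A = 19.5.
Then Σ (y_i + y_{i+1})·c_i = -213, so ȳ = -213 / (6·19.5) = -71/39.

-71/39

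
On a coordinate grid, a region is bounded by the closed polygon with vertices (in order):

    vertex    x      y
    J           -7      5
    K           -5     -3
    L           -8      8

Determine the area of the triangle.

1

Apply the surveyor's formula: 2A = Σ (x_i·y_{i+1} − x_{i+1}·y_i), indices taken mod 3.
Cross-terms: 46, -64, 16  ⇒  Σ = -2
Area = |Σ|/2 = 1.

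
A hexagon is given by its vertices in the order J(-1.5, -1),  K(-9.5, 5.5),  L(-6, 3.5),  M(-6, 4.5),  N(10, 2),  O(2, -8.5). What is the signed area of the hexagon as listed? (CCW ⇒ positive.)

Apply the shoelace (surveyor's) formula: 2A = Σ (x_i·y_{i+1} − x_{i+1}·y_i), indices taken mod 6.
Σ = (-17.75) + (-0.25) + (-6) + (-57) + (-89) + (-14.75) = -184.75
Signed area = Σ/2 = -92.375 (negative ⇒ clockwise traversal).

-92.375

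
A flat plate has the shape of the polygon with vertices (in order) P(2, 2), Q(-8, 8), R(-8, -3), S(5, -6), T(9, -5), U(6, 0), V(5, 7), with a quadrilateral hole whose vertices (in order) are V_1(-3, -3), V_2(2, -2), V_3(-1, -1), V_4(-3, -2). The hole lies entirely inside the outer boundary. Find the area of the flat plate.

Outer boundary:
Apply the surveyor's formula: 2A = Σ (x_i·y_{i+1} − x_{i+1}·y_i), indices taken mod 7.
Cross-terms: 32, 88, 63, 29, 30, 42, -4  ⇒  Σ = 280
Area = |Σ|/2 = 140.
Hole:
V_1→V_2: (-3)(-2) − (2)(-3) = 12
V_2→V_3: (2)(-1) − (-1)(-2) = -4
V_3→V_4: (-1)(-2) − (-3)(-1) = -1
V_4→V_1: (-3)(-3) − (-3)(-2) = 3
Σ = 10
Area = |Σ|/2 = 5.
Net area = 140 − 5 = 135.

135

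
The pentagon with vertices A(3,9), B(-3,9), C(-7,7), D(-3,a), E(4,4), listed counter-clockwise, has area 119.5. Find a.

-10

Write out the shoelace sum; only the two edges meeting at D involve a:
2·Area = [((-7)·a − (-3)·7) + ((-3)·4 − 4·a)] + 120
       = -11·a + 129 = 239
⇒ a = -10.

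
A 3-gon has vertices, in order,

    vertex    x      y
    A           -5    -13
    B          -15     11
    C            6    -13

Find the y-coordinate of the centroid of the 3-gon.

-5

Apply the shoelace formula. First the cross-terms c_i = x_i·y_{i+1} − x_{i+1}·y_i:
  -250, 129, -143  ⇒  2A = -264, A = -132.
Then Σ (y_i + y_{i+1})·c_i = 3960, so ȳ = 3960 / (6·(-132)) = -5.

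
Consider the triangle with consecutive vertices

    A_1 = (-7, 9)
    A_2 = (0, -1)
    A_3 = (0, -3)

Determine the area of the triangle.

7

Apply the shoelace (surveyor's) formula: 2A = Σ (x_i·y_{i+1} − x_{i+1}·y_i), indices taken mod 3.
A_1→A_2: (-7)(-1) − (0)(9) = 7
A_2→A_3: (0)(-3) − (0)(-1) = 0
A_3→A_1: (0)(9) − (-7)(-3) = -21
Σ = -14
Area = |Σ|/2 = 7.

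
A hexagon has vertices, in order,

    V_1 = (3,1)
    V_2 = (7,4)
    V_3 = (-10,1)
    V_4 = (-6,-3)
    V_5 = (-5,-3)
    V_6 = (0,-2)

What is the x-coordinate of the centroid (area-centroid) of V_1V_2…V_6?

Apply the shoelace formula. First the cross-terms c_i = x_i·y_{i+1} − x_{i+1}·y_i:
  5, 47, 36, 3, 10, 6  ⇒  2A = 107, A = 53.5.
Then Σ (x_i + x_{i+1})·c_i = -732, so x̄ = -732 / (6·53.5) = -244/107.

-244/107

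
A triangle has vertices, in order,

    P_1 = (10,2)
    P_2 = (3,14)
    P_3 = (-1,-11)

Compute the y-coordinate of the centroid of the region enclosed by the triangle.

Apply Gauss's area formula. First the cross-terms c_i = x_i·y_{i+1} − x_{i+1}·y_i:
  134, -19, 108  ⇒  2A = 223, A = 111.5.
Then Σ (y_i + y_{i+1})·c_i = 1115, so ȳ = 1115 / (6·111.5) = 5/3.

5/3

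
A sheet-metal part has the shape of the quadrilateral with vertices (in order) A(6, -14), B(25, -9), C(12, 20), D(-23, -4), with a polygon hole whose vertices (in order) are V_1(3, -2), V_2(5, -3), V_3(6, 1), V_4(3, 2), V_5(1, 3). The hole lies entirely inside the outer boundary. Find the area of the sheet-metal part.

Outer boundary:
A→B: (6)(-9) − (25)(-14) = 296
B→C: (25)(20) − (12)(-9) = 608
C→D: (12)(-4) − (-23)(20) = 412
D→A: (-23)(-14) − (6)(-4) = 346
Σ = 1662
Area = |Σ|/2 = 831.
Hole:
Cross-terms: 1, 23, 9, 7, -11  ⇒  Σ = 29
Area = |Σ|/2 = 14.5.
Net area = 831 − 14.5 = 816.5.

816.5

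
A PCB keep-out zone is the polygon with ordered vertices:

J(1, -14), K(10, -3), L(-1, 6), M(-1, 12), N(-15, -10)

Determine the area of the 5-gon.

299

Apply the surveyor's formula: 2A = Σ (x_i·y_{i+1} − x_{i+1}·y_i), indices taken mod 5.
Σ = (137) + (57) + (-6) + (190) + (220) = 598
Area = |Σ|/2 = 299.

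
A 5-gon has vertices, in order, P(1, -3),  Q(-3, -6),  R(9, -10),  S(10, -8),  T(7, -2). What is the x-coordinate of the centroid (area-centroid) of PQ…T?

Apply Gauss's area formula. First the cross-terms c_i = x_i·y_{i+1} − x_{i+1}·y_i:
  -15, 84, 28, 36, -19  ⇒  2A = 114, A = 57.
Then Σ (x_i + x_{i+1})·c_i = 1526, so x̄ = 1526 / (6·57) = 763/171.

763/171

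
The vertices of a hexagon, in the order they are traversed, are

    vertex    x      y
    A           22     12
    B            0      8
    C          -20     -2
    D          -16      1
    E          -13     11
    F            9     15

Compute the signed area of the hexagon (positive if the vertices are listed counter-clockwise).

-197.5

Apply the surveyor's formula: 2A = Σ (x_i·y_{i+1} − x_{i+1}·y_i), indices taken mod 6.
Σ = (176) + (160) + (-52) + (-163) + (-294) + (-222) = -395
Signed area = Σ/2 = -197.5 (negative ⇒ clockwise traversal).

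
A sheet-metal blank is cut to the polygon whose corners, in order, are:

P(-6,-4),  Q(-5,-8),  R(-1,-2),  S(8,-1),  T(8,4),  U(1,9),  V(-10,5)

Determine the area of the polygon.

P→Q: (-6)(-8) − (-5)(-4) = 28
Q→R: (-5)(-2) − (-1)(-8) = 2
R→S: (-1)(-1) − (8)(-2) = 17
S→T: (8)(4) − (8)(-1) = 40
T→U: (8)(9) − (1)(4) = 68
U→V: (1)(5) − (-10)(9) = 95
V→P: (-10)(-4) − (-6)(5) = 70
Σ = 320
Area = |Σ|/2 = 160.

160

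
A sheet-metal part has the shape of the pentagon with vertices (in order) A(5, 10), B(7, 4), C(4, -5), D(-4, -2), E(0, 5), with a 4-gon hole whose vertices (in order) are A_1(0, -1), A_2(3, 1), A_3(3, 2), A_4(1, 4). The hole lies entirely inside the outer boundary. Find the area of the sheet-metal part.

79.5

Outer boundary:
Apply the shoelace (surveyor's) formula: 2A = Σ (x_i·y_{i+1} − x_{i+1}·y_i), indices taken mod 5.
Cross-terms: -50, -51, -28, -20, -25  ⇒  Σ = -174
Area = |Σ|/2 = 87.
Hole:
Cross-terms: 3, 3, 10, -1  ⇒  Σ = 15
Area = |Σ|/2 = 7.5.
Net area = 87 − 7.5 = 79.5.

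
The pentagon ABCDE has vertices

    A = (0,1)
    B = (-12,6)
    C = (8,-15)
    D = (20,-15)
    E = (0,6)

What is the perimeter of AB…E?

88

|AB| = √((-12)² + (5)²) = √169 = 13
|BC| = √((20)² + (-21)²) = √841 = 29
|CD| = √((12)² + (0)²) = √144 = 12
|DE| = √((-20)² + (21)²) = √841 = 29
|EA| = √((0)² + (-5)²) = √25 = 5
Perimeter = 13 + 29 + 12 + 29 + 5 = 88.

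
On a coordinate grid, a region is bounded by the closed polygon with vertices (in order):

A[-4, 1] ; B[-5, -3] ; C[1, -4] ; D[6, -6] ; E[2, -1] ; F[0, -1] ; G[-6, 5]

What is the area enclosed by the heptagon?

35

Apply the shoelace (surveyor's) formula: 2A = Σ (x_i·y_{i+1} − x_{i+1}·y_i), indices taken mod 7.
Σ = (17) + (23) + (18) + (6) + (-2) + (-6) + (14) = 70
Area = |Σ|/2 = 35.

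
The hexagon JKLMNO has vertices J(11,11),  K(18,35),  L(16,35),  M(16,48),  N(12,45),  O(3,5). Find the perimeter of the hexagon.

96

|JK| = √((7)² + (24)²) = √625 = 25
|KL| = √((-2)² + (0)²) = √4 = 2
|LM| = √((0)² + (13)²) = √169 = 13
|MN| = √((-4)² + (-3)²) = √25 = 5
|NO| = √((-9)² + (-40)²) = √1681 = 41
|OJ| = √((8)² + (6)²) = √100 = 10
Perimeter = 25 + 2 + 13 + 5 + 41 + 10 = 96.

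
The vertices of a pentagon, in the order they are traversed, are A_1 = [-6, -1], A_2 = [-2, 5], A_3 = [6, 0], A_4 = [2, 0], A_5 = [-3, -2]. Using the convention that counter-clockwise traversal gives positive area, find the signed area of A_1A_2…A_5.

-37.5

Σ = (-32) + (-30) + (0) + (-4) + (-9) = -75
Signed area = Σ/2 = -37.5 (negative ⇒ clockwise traversal).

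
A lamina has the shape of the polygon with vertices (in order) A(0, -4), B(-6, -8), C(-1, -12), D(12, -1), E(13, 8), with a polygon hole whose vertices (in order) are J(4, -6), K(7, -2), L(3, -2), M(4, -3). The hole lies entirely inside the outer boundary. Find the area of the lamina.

Outer boundary:
Σ = (-24) + (64) + (145) + (109) + (-52) = 242
Area = |Σ|/2 = 121.
Hole:
Σ = (34) + (-8) + (-1) + (-12) = 13
Area = |Σ|/2 = 6.5.
Net area = 121 − 6.5 = 114.5.

114.5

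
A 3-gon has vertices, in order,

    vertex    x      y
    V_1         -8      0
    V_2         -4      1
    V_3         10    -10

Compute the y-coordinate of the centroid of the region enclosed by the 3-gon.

Apply Gauss's area formula. First the cross-terms c_i = x_i·y_{i+1} − x_{i+1}·y_i:
  -8, 30, -80  ⇒  2A = -58, A = -29.
Then Σ (y_i + y_{i+1})·c_i = 522, so ȳ = 522 / (6·(-29)) = -3.

-3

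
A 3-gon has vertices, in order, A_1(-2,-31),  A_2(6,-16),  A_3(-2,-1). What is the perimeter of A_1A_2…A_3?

64

|A_1A_2| = √((8)² + (15)²) = √289 = 17
|A_2A_3| = √((-8)² + (15)²) = √289 = 17
|A_3A_1| = √((0)² + (-30)²) = √900 = 30
Perimeter = 17 + 17 + 30 = 64.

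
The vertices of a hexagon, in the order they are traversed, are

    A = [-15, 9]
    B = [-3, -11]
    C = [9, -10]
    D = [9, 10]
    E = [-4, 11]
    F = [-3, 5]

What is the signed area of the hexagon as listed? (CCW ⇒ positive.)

350.5

Apply the shoelace (surveyor's) formula: 2A = Σ (x_i·y_{i+1} − x_{i+1}·y_i), indices taken mod 6.
Σ = (192) + (129) + (180) + (139) + (13) + (48) = 701
Signed area = Σ/2 = 350.5 (positive ⇒ counter-clockwise traversal).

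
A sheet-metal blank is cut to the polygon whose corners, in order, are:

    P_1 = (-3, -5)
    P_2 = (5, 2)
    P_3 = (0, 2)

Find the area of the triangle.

17.5

Apply the shoelace formula: 2A = Σ (x_i·y_{i+1} − x_{i+1}·y_i), indices taken mod 3.
Σ = (19) + (10) + (6) = 35
Area = |Σ|/2 = 17.5.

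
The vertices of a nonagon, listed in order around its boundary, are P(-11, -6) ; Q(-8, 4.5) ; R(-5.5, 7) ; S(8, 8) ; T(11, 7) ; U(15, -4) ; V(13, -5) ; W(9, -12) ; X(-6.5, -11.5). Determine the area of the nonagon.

Apply the shoelace (surveyor's) formula: 2A = Σ (x_i·y_{i+1} − x_{i+1}·y_i), indices taken mod 9.
Σ = (-97.5) + (-31.25) + (-100) + (-32) + (-149) + (-23) + (-111) + (-181.5) + (-87.5) = -812.75
Area = |Σ|/2 = 406.375.

406.375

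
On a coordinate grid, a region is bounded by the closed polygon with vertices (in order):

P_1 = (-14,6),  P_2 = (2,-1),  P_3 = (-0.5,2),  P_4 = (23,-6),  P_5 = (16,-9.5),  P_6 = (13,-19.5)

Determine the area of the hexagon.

271.75

Apply the surveyor's formula: 2A = Σ (x_i·y_{i+1} − x_{i+1}·y_i), indices taken mod 6.
Σ = (2) + (3.5) + (-43) + (-122.5) + (-188.5) + (-195) = -543.5
Area = |Σ|/2 = 271.75.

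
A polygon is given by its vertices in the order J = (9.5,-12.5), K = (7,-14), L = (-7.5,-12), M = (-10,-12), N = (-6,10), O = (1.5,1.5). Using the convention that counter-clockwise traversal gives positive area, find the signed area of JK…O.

Σ = (-45.5) + (-189) + (-30) + (-172) + (-24) + (-33) = -493.5
Signed area = Σ/2 = -246.75 (negative ⇒ clockwise traversal).

-246.75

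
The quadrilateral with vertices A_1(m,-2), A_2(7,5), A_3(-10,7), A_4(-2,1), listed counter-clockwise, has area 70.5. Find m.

5

The doubled signed area Σ (x_i y_{i+1} − x_{i+1} y_i) is linear in m.
With m=0 it equals 121; the coefficient of m is 4 (from the two edges through A_1).
So 4·m + 121 = 2·70.5 = 141 ⇒ m = 5.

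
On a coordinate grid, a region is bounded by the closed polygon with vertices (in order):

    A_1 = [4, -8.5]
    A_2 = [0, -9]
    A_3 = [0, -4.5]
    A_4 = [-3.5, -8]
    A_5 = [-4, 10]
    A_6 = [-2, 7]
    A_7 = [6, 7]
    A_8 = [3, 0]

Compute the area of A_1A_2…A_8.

Apply Gauss's area formula: 2A = Σ (x_i·y_{i+1} − x_{i+1}·y_i), indices taken mod 8.
Σ = (-36) + (0) + (-15.75) + (-67) + (-8) + (-56) + (-21) + (-25.5) = -229.25
Area = |Σ|/2 = 114.625.

114.625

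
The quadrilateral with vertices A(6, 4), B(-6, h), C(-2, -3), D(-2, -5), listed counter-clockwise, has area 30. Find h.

-1

The doubled signed area Σ (x_i y_{i+1} − x_{i+1} y_i) is linear in h.
With h=0 it equals 68; the coefficient of h is 8 (from the two edges through B).
So 8·h + 68 = 2·30 = 60 ⇒ h = -1.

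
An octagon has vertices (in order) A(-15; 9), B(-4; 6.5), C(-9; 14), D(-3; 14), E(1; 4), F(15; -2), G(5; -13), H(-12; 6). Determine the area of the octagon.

280

Apply the shoelace (surveyor's) formula: 2A = Σ (x_i·y_{i+1} − x_{i+1}·y_i), indices taken mod 8.
Cross-terms: -61.5, 2.5, -84, -26, -62, -185, -126, -18  ⇒  Σ = -560
Area = |Σ|/2 = 280.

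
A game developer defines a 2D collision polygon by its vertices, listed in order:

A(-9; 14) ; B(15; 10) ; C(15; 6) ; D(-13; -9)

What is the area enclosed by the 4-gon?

340

Apply the shoelace (surveyor's) formula: 2A = Σ (x_i·y_{i+1} − x_{i+1}·y_i), indices taken mod 4.
Σ = (-300) + (-60) + (-57) + (-263) = -680
Area = |Σ|/2 = 340.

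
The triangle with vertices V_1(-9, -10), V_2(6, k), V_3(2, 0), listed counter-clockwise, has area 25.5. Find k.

-1

The doubled signed area Σ (x_i y_{i+1} − x_{i+1} y_i) is linear in k.
With k=0 it equals 40; the coefficient of k is -11 (from the two edges through V_2).
So -11·k + 40 = 2·25.5 = 51 ⇒ k = -1.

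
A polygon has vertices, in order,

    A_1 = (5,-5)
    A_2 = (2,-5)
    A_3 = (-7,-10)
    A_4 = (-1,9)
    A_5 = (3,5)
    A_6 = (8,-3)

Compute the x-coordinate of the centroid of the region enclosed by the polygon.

Apply Gauss's area formula. First the cross-terms c_i = x_i·y_{i+1} − x_{i+1}·y_i:
  -15, -55, -73, -32, -49, -25  ⇒  2A = -249, A = -124.5.
Then Σ (x_i + x_{i+1})·c_i = -174, so x̄ = -174 / (6·(-124.5)) = 58/249.

58/249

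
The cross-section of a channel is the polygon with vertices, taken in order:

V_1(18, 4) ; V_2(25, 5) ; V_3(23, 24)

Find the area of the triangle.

67.5

Apply the shoelace formula: 2A = Σ (x_i·y_{i+1} − x_{i+1}·y_i), indices taken mod 3.
Cross-terms: -10, 485, -340  ⇒  Σ = 135
Area = |Σ|/2 = 67.5.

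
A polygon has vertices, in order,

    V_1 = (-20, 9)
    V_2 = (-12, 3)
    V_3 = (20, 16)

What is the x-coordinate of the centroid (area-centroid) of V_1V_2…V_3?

-4

Apply the surveyor's formula. First the cross-terms c_i = x_i·y_{i+1} − x_{i+1}·y_i:
  48, -252, 500  ⇒  2A = 296, A = 148.
Then Σ (x_i + x_{i+1})·c_i = -3552, so x̄ = -3552 / (6·148) = -4.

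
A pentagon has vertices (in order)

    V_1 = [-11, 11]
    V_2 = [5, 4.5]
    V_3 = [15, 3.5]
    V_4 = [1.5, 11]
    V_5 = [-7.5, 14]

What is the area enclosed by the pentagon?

Apply the shoelace formula: 2A = Σ (x_i·y_{i+1} − x_{i+1}·y_i), indices taken mod 5.
Σ = (-104.5) + (-50) + (159.75) + (103.5) + (71.5) = 180.25
Area = |Σ|/2 = 90.125.

90.125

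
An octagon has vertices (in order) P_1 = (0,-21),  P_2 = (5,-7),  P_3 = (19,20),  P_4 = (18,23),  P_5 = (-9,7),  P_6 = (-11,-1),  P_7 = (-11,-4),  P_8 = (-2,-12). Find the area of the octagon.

Apply Gauss's area formula: 2A = Σ (x_i·y_{i+1} − x_{i+1}·y_i), indices taken mod 8.
Σ = (105) + (233) + (77) + (333) + (86) + (33) + (124) + (42) = 1033
Area = |Σ|/2 = 516.5.

516.5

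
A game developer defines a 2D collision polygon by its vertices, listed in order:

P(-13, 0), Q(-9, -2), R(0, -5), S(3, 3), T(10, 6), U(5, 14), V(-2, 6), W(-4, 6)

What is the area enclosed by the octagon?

166

Apply the surveyor's formula: 2A = Σ (x_i·y_{i+1} − x_{i+1}·y_i), indices taken mod 8.
Σ = (26) + (45) + (15) + (-12) + (110) + (58) + (12) + (78) = 332
Area = |Σ|/2 = 166.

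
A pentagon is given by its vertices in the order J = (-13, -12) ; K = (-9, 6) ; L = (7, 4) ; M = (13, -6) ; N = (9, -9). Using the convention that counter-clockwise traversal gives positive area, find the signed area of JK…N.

Apply the shoelace formula: 2A = Σ (x_i·y_{i+1} − x_{i+1}·y_i), indices taken mod 5.
Cross-terms: -186, -78, -94, -63, -225  ⇒  Σ = -646
Signed area = Σ/2 = -323 (negative ⇒ clockwise traversal).

-323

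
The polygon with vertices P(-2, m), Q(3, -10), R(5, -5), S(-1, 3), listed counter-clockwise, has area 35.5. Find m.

0

Write out the shoelace sum; only the two edges meeting at P involve m:
2·Area = [((-1)·m − (-2)·3) + ((-2)·(-10) − 3·m)] + 45
       = -4·m + 71 = 71
⇒ m = 0.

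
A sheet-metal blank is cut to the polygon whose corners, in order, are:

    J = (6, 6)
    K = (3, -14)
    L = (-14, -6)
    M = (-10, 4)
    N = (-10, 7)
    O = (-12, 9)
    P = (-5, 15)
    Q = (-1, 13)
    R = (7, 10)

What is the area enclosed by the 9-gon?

Apply the surveyor's formula: 2A = Σ (x_i·y_{i+1} − x_{i+1}·y_i), indices taken mod 9.
Σ = (-102) + (-214) + (-116) + (-30) + (-6) + (-135) + (-50) + (-101) + (-18) = -772
Area = |Σ|/2 = 386.

386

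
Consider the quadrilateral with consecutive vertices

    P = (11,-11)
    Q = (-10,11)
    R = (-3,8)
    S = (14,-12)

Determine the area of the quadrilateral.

67

Σ = (11) + (-47) + (-76) + (-22) = -134
Area = |Σ|/2 = 67.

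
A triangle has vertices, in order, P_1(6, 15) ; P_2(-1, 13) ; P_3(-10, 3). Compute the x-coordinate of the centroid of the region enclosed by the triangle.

-5/3

Apply the shoelace formula. First the cross-terms c_i = x_i·y_{i+1} − x_{i+1}·y_i:
  93, 127, -168  ⇒  2A = 52, A = 26.
Then Σ (x_i + x_{i+1})·c_i = -260, so x̄ = -260 / (6·26) = -5/3.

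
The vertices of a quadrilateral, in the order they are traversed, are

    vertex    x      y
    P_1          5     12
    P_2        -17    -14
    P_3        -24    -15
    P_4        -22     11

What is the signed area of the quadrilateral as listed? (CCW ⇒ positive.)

-430

Cross-terms: 134, -81, -594, -319  ⇒  Σ = -860
Signed area = Σ/2 = -430 (negative ⇒ clockwise traversal).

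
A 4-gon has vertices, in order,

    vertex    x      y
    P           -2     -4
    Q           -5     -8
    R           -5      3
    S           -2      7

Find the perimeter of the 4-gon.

32

|PQ| = √((-3)² + (-4)²) = √25 = 5
|QR| = √((0)² + (11)²) = √121 = 11
|RS| = √((3)² + (4)²) = √25 = 5
|SP| = √((0)² + (-11)²) = √121 = 11
Perimeter = 5 + 11 + 5 + 11 = 32.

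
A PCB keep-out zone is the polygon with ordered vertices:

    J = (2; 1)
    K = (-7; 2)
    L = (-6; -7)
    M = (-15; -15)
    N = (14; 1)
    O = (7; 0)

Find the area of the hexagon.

126

Apply the shoelace (surveyor's) formula: 2A = Σ (x_i·y_{i+1} − x_{i+1}·y_i), indices taken mod 6.
Σ = (11) + (61) + (-15) + (195) + (-7) + (7) = 252
Area = |Σ|/2 = 126.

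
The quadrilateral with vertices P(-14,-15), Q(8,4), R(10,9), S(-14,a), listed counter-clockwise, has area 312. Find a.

The doubled signed area Σ (x_i y_{i+1} − x_{i+1} y_i) is linear in a.
With a=0 it equals 432; the coefficient of a is 24 (from the two edges through S).
So 24·a + 432 = 2·312 = 624 ⇒ a = 8.

8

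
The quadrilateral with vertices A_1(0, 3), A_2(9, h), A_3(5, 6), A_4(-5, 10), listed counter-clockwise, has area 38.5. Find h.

3

The doubled signed area Σ (x_i y_{i+1} − x_{i+1} y_i) is linear in h.
With h=0 it equals 92; the coefficient of h is -5 (from the two edges through A_2).
So -5·h + 92 = 2·38.5 = 77 ⇒ h = 3.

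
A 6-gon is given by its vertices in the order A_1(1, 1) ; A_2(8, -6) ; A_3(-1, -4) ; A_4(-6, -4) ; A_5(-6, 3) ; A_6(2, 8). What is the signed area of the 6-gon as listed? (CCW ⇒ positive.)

Apply the shoelace formula: 2A = Σ (x_i·y_{i+1} − x_{i+1}·y_i), indices taken mod 6.
Σ = (-14) + (-38) + (-20) + (-42) + (-54) + (-6) = -174
Signed area = Σ/2 = -87 (negative ⇒ clockwise traversal).

-87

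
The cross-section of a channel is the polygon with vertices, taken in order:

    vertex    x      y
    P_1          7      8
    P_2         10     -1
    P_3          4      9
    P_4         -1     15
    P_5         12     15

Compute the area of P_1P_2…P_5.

64

Apply the shoelace formula: 2A = Σ (x_i·y_{i+1} − x_{i+1}·y_i), indices taken mod 5.
Σ = (-87) + (94) + (69) + (-195) + (-9) = -128
Area = |Σ|/2 = 64.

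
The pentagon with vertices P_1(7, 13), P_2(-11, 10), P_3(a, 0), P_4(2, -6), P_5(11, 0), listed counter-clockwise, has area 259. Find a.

-6

The doubled signed area Σ (x_i y_{i+1} − x_{i+1} y_i) is linear in a.
With a=0 it equals 422; the coefficient of a is -16 (from the two edges through P_3).
So -16·a + 422 = 2·259 = 518 ⇒ a = -6.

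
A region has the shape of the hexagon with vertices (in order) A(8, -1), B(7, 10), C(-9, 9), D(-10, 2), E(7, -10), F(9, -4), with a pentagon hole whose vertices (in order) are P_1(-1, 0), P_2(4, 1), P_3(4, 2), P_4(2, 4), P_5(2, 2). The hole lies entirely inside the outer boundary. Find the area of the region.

Outer boundary:
Apply the shoelace formula: 2A = Σ (x_i·y_{i+1} − x_{i+1}·y_i), indices taken mod 6.
A→B: (8)(10) − (7)(-1) = 87
B→C: (7)(9) − (-9)(10) = 153
C→D: (-9)(2) − (-10)(9) = 72
D→E: (-10)(-10) − (7)(2) = 86
E→F: (7)(-4) − (9)(-10) = 62
F→A: (9)(-1) − (8)(-4) = 23
Σ = 483
Area = |Σ|/2 = 241.5.
Hole:
P_1→P_2: (-1)(1) − (4)(0) = -1
P_2→P_3: (4)(2) − (4)(1) = 4
P_3→P_4: (4)(4) − (2)(2) = 12
P_4→P_5: (2)(2) − (2)(4) = -4
P_5→P_1: (2)(0) − (-1)(2) = 2
Σ = 13
Area = |Σ|/2 = 6.5.
Net area = 241.5 − 6.5 = 235.

235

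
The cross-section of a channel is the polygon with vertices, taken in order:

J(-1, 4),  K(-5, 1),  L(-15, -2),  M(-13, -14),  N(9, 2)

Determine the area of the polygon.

183

Apply the shoelace formula: 2A = Σ (x_i·y_{i+1} − x_{i+1}·y_i), indices taken mod 5.
Σ = (19) + (25) + (184) + (100) + (38) = 366
Area = |Σ|/2 = 183.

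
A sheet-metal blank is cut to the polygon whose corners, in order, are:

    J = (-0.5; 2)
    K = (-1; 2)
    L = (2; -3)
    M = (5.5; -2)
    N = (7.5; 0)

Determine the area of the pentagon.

21.25

Apply the shoelace (surveyor's) formula: 2A = Σ (x_i·y_{i+1} − x_{i+1}·y_i), indices taken mod 5.
Cross-terms: 1, -1, 12.5, 15, 15  ⇒  Σ = 42.5
Area = |Σ|/2 = 21.25.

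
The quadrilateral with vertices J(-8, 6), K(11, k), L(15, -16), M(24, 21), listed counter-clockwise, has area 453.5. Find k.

-6

The doubled signed area Σ (x_i y_{i+1} − x_{i+1} y_i) is linear in k.
With k=0 it equals 769; the coefficient of k is -23 (from the two edges through K).
So -23·k + 769 = 2·453.5 = 907 ⇒ k = -6.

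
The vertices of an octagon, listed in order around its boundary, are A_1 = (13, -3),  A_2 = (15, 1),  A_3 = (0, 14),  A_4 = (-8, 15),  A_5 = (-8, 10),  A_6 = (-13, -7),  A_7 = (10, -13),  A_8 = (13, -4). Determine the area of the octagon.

Apply the shoelace formula: 2A = Σ (x_i·y_{i+1} − x_{i+1}·y_i), indices taken mod 8.
Σ = (58) + (210) + (112) + (40) + (186) + (239) + (129) + (13) = 987
Area = |Σ|/2 = 493.5.

493.5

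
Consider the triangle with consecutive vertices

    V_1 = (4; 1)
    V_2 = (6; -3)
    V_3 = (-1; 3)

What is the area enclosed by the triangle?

8

Cross-terms: -18, 15, -13  ⇒  Σ = -16
Area = |Σ|/2 = 8.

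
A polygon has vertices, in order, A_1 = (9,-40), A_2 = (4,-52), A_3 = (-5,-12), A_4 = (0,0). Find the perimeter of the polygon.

108

|A_1A_2| = √((-5)² + (-12)²) = √169 = 13
|A_2A_3| = √((-9)² + (40)²) = √1681 = 41
|A_3A_4| = √((5)² + (12)²) = √169 = 13
|A_4A_1| = √((9)² + (-40)²) = √1681 = 41
Perimeter = 13 + 41 + 13 + 41 = 108.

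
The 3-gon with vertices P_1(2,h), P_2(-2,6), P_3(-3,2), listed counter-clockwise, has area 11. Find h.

0

Write out the shoelace sum; only the two edges meeting at P_1 involve h:
2·Area = [((-3)·h − 2·2) + (2·6 − (-2)·h)] + 14
       = -1·h + 22 = 22
⇒ h = 0.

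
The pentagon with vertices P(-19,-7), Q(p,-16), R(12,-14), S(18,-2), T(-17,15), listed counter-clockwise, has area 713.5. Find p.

Write out the shoelace sum; only the two edges meeting at Q involve p:
2·Area = [((-19)·(-16) − p·(-7)) + (p·(-14) − 12·(-16))] + 868
       = -7·p + 1364 = 1427
⇒ p = -9.

-9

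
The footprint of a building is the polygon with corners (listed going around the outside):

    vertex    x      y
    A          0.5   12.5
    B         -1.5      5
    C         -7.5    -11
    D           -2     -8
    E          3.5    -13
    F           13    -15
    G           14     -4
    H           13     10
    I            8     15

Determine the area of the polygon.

Apply the shoelace (surveyor's) formula: 2A = Σ (x_i·y_{i+1} − x_{i+1}·y_i), indices taken mod 9.
Cross-terms: 21.25, 54, 38, 54, 116.5, 158, 192, 115, 92.5  ⇒  Σ = 841.25
Area = |Σ|/2 = 420.625.

420.625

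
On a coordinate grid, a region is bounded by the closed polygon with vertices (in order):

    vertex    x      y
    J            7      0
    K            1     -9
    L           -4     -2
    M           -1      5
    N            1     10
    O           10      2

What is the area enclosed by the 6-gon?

125

Apply the shoelace formula: 2A = Σ (x_i·y_{i+1} − x_{i+1}·y_i), indices taken mod 6.
Σ = (-63) + (-38) + (-22) + (-15) + (-98) + (-14) = -250
Area = |Σ|/2 = 125.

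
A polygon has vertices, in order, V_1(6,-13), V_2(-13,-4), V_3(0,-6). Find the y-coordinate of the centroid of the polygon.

Apply the shoelace (surveyor's) formula. First the cross-terms c_i = x_i·y_{i+1} − x_{i+1}·y_i:
  -193, 78, 36  ⇒  2A = -79, A = -39.5.
Then Σ (y_i + y_{i+1})·c_i = 1817, so ȳ = 1817 / (6·(-39.5)) = -23/3.

-23/3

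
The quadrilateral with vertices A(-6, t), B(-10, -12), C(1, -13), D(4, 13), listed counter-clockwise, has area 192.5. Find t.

The doubled signed area Σ (x_i y_{i+1} − x_{i+1} y_i) is linear in t.
With t=0 it equals 357; the coefficient of t is 14 (from the two edges through A).
So 14·t + 357 = 2·192.5 = 385 ⇒ t = 2.

2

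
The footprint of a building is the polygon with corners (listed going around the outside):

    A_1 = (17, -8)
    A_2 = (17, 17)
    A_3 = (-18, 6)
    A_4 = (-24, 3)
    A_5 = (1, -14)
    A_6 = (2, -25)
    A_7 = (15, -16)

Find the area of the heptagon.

877

Apply the shoelace (surveyor's) formula: 2A = Σ (x_i·y_{i+1} − x_{i+1}·y_i), indices taken mod 7.
A_1→A_2: (17)(17) − (17)(-8) = 425
A_2→A_3: (17)(6) − (-18)(17) = 408
A_3→A_4: (-18)(3) − (-24)(6) = 90
A_4→A_5: (-24)(-14) − (1)(3) = 333
A_5→A_6: (1)(-25) − (2)(-14) = 3
A_6→A_7: (2)(-16) − (15)(-25) = 343
A_7→A_1: (15)(-8) − (17)(-16) = 152
Σ = 1754
Area = |Σ|/2 = 877.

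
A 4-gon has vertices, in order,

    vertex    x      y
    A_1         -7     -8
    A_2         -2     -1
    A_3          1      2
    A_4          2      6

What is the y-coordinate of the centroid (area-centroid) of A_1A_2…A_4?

0.875

Apply the shoelace (surveyor's) formula. First the cross-terms c_i = x_i·y_{i+1} − x_{i+1}·y_i:
  -9, -3, 2, 26  ⇒  2A = 16, A = 8.
Then Σ (y_i + y_{i+1})·c_i = 42, so ȳ = 42 / (6·8) = 0.875.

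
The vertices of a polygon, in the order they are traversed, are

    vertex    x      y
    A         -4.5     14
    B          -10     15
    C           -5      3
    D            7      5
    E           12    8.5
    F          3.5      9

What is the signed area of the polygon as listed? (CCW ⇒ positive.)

Apply the shoelace (surveyor's) formula: 2A = Σ (x_i·y_{i+1} − x_{i+1}·y_i), indices taken mod 6.
Cross-terms: 72.5, 45, -46, -0.5, 78.25, 89.5  ⇒  Σ = 238.75
Signed area = Σ/2 = 119.375 (positive ⇒ counter-clockwise traversal).

119.375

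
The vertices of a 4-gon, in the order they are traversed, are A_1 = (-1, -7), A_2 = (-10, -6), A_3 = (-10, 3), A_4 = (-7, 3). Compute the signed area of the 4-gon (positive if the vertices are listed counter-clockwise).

Σ = (-64) + (-90) + (-9) + (52) = -111
Signed area = Σ/2 = -55.5 (negative ⇒ clockwise traversal).

-55.5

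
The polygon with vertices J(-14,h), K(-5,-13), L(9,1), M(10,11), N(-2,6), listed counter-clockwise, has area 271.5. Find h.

The doubled signed area Σ (x_i y_{i+1} − x_{i+1} y_i) is linear in h.
With h=0 it equals 549; the coefficient of h is 3 (from the two edges through J).
So 3·h + 549 = 2·271.5 = 543 ⇒ h = -2.

-2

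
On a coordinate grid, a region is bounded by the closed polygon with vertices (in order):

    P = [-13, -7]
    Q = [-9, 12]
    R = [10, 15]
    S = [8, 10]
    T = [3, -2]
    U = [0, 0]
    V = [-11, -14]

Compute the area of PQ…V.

322.5

Σ = (-219) + (-255) + (-20) + (-46) + (0) + (0) + (-105) = -645
Area = |Σ|/2 = 322.5.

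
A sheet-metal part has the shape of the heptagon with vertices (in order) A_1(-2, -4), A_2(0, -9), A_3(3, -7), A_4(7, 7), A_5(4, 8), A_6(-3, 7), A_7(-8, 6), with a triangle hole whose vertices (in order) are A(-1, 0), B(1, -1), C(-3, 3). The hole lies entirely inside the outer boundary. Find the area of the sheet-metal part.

Outer boundary:
Σ = (18) + (27) + (70) + (28) + (52) + (38) + (44) = 277
Area = |Σ|/2 = 138.5.
Hole:
A→B: (-1)(-1) − (1)(0) = 1
B→C: (1)(3) − (-3)(-1) = 0
C→A: (-3)(0) − (-1)(3) = 3
Σ = 4
Area = |Σ|/2 = 2.
Net area = 138.5 − 2 = 136.5.

136.5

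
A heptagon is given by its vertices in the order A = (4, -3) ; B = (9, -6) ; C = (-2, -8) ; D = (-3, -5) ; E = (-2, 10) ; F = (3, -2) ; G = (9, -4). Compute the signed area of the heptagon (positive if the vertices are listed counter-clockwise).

-83

Cross-terms: 3, -84, -14, -40, -26, 6, -11  ⇒  Σ = -166
Signed area = Σ/2 = -83 (negative ⇒ clockwise traversal).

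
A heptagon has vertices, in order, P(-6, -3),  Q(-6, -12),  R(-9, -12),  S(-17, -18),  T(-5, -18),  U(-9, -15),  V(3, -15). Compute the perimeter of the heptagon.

66

|PQ| = √((0)² + (-9)²) = √81 = 9
|QR| = √((-3)² + (0)²) = √9 = 3
|RS| = √((-8)² + (-6)²) = √100 = 10
|ST| = √((12)² + (0)²) = √144 = 12
|TU| = √((-4)² + (3)²) = √25 = 5
|UV| = √((12)² + (0)²) = √144 = 12
|VP| = √((-9)² + (12)²) = √225 = 15
Perimeter = 9 + 3 + 10 + 12 + 5 + 12 + 15 = 66.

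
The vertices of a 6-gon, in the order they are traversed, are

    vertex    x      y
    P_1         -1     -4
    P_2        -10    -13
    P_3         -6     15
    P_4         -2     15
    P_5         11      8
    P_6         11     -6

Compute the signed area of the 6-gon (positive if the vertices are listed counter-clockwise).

Cross-terms: -27, -228, -60, -181, -154, -50  ⇒  Σ = -700
Signed area = Σ/2 = -350 (negative ⇒ clockwise traversal).

-350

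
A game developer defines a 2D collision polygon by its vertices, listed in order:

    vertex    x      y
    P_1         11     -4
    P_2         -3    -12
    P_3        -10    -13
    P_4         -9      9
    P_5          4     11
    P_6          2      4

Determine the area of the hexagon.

Σ = (-144) + (-81) + (-207) + (-135) + (-6) + (-52) = -625
Area = |Σ|/2 = 312.5.

312.5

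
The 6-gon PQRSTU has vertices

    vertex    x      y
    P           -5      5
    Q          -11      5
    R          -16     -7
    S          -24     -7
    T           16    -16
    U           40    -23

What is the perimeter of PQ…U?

146

|PQ| = √((-6)² + (0)²) = √36 = 6
|QR| = √((-5)² + (-12)²) = √169 = 13
|RS| = √((-8)² + (0)²) = √64 = 8
|ST| = √((40)² + (-9)²) = √1681 = 41
|TU| = √((24)² + (-7)²) = √625 = 25
|UP| = √((-45)² + (28)²) = √2809 = 53
Perimeter = 6 + 13 + 8 + 41 + 25 + 53 = 146.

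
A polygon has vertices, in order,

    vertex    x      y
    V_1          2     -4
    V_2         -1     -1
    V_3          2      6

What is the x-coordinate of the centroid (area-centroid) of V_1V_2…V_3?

1

Apply the surveyor's formula. First the cross-terms c_i = x_i·y_{i+1} − x_{i+1}·y_i:
  -6, -4, -20  ⇒  2A = -30, A = -15.
Then Σ (x_i + x_{i+1})·c_i = -90, so x̄ = -90 / (6·(-15)) = 1.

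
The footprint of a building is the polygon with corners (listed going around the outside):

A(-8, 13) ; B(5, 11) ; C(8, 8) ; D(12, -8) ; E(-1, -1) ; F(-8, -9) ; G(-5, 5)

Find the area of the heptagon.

Apply Gauss's area formula: 2A = Σ (x_i·y_{i+1} − x_{i+1}·y_i), indices taken mod 7.
Σ = (-153) + (-48) + (-160) + (-20) + (1) + (-85) + (-25) = -490
Area = |Σ|/2 = 245.

245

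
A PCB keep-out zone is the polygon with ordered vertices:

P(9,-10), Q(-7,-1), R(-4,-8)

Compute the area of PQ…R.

42.5

Σ = (-79) + (52) + (112) = 85
Area = |Σ|/2 = 42.5.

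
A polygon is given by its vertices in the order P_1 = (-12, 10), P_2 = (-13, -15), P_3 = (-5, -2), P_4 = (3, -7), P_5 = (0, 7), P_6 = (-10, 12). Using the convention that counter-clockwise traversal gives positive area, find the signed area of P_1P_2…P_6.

Apply the shoelace (surveyor's) formula: 2A = Σ (x_i·y_{i+1} − x_{i+1}·y_i), indices taken mod 6.
Σ = (310) + (-49) + (41) + (21) + (70) + (44) = 437
Signed area = Σ/2 = 218.5 (positive ⇒ counter-clockwise traversal).

218.5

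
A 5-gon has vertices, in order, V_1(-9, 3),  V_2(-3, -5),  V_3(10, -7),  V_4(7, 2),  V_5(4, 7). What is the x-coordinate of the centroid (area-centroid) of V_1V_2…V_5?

183/155

Apply Gauss's area formula. First the cross-terms c_i = x_i·y_{i+1} − x_{i+1}·y_i:
  54, 71, 69, 41, 75  ⇒  2A = 310, A = 155.
Then Σ (x_i + x_{i+1})·c_i = 1098, so x̄ = 1098 / (6·155) = 183/155.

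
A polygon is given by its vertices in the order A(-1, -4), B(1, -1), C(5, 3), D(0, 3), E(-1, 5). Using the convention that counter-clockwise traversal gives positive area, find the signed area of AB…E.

20

Apply the shoelace formula: 2A = Σ (x_i·y_{i+1} − x_{i+1}·y_i), indices taken mod 5.
Cross-terms: 5, 8, 15, 3, 9  ⇒  Σ = 40
Signed area = Σ/2 = 20 (positive ⇒ counter-clockwise traversal).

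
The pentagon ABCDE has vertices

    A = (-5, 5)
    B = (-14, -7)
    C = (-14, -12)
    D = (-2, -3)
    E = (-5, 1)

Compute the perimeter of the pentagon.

|AB| = √((-9)² + (-12)²) = √225 = 15
|BC| = √((0)² + (-5)²) = √25 = 5
|CD| = √((12)² + (9)²) = √225 = 15
|DE| = √((-3)² + (4)²) = √25 = 5
|EA| = √((0)² + (4)²) = √16 = 4
Perimeter = 15 + 5 + 15 + 5 + 4 = 44.

44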